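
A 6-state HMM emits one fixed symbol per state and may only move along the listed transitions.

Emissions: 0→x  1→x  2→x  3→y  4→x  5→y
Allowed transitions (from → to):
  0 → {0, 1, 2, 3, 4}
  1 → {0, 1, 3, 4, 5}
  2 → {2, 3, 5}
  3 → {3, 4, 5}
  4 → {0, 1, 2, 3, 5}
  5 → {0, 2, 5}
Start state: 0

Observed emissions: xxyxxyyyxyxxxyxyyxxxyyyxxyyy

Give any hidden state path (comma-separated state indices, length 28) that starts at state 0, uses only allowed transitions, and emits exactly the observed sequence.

0,2,5,0,0,3,3,3,4,5,0,0,4,3,4,3,5,0,0,2,3,3,5,0,4,5,5,5

  t0 'x' -> {0,1,2,4}, take 0 (start)
  t1 'x' -> {0,1,2,4}, take 2 (0->2 ok)
  t2 'y' -> {3,5}, take 5 (2->5 ok)
  t3 'x' -> {0,1,2,4}, take 0 (5->0 ok)
  t4 'x' -> {0,1,2,4}, take 0 (0->0 ok)
  t5 'y' -> {3,5}, take 3 (0->3 ok)
  t6 'y' -> {3,5}, take 3 (3->3 ok)
  t7 'y' -> {3,5}, take 3 (3->3 ok)
  t8 'x' -> {0,1,2,4}, take 4 (3->4 ok)
  t9 'y' -> {3,5}, take 5 (4->5 ok)
  t10 'x' -> {0,1,2,4}, take 0 (5->0 ok)
  t11 'x' -> {0,1,2,4}, take 0 (0->0 ok)
  t12 'x' -> {0,1,2,4}, take 4 (0->4 ok)
  t13 'y' -> {3,5}, take 3 (4->3 ok)
  t14 'x' -> {0,1,2,4}, take 4 (3->4 ok)
  t15 'y' -> {3,5}, take 3 (4->3 ok)
  t16 'y' -> {3,5}, take 5 (3->5 ok)
  t17 'x' -> {0,1,2,4}, take 0 (5->0 ok)
  t18 'x' -> {0,1,2,4}, take 0 (0->0 ok)
  t19 'x' -> {0,1,2,4}, take 2 (0->2 ok)
  t20 'y' -> {3,5}, take 3 (2->3 ok)
  t21 'y' -> {3,5}, take 3 (3->3 ok)
  t22 'y' -> {3,5}, take 5 (3->5 ok)
  t23 'x' -> {0,1,2,4}, take 0 (5->0 ok)
  t24 'x' -> {0,1,2,4}, take 4 (0->4 ok)
  t25 'y' -> {3,5}, take 5 (4->5 ok)
  t26 'y' -> {3,5}, take 5 (5->5 ok)
  t27 'y' -> {3,5}, take 5 (5->5 ok)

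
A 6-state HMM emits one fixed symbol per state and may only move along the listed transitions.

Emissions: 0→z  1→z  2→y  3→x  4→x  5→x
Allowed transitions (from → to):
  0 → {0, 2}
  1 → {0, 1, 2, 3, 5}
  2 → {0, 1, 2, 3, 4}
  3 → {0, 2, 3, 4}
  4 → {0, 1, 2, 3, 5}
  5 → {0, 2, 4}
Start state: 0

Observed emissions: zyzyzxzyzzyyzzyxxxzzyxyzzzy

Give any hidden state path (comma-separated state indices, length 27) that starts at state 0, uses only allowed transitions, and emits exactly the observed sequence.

  t0 'z' -> {0,1}, take 0 (start)
  t1 'y' -> {2}, take 2 (0->2 ok)
  t2 'z' -> {0,1}, take 0 (2->0 ok)
  t3 'y' -> {2}, take 2 (0->2 ok)
  t4 'z' -> {0,1}, take 1 (2->1 ok)
  t5 'x' -> {3,4,5}, take 5 (1->5 ok)
  t6 'z' -> {0,1}, take 0 (5->0 ok)
  t7 'y' -> {2}, take 2 (0->2 ok)
  t8 'z' -> {0,1}, take 1 (2->1 ok)
  t9 'z' -> {0,1}, take 0 (1->0 ok)
  t10 'y' -> {2}, take 2 (0->2 ok)
  t11 'y' -> {2}, take 2 (2->2 ok)
  t12 'z' -> {0,1}, take 0 (2->0 ok)
  t13 'z' -> {0,1}, take 0 (0->0 ok)
  t14 'y' -> {2}, take 2 (0->2 ok)
  t15 'x' -> {3,4,5}, take 3 (2->3 ok)
  t16 'x' -> {3,4,5}, take 3 (3->3 ok)
  t17 'x' -> {3,4,5}, take 4 (3->4 ok)
  t18 'z' -> {0,1}, take 0 (4->0 ok)
  t19 'z' -> {0,1}, take 0 (0->0 ok)
  t20 'y' -> {2}, take 2 (0->2 ok)
  t21 'x' -> {3,4,5}, take 4 (2->4 ok)
  t22 'y' -> {2}, take 2 (4->2 ok)
  t23 'z' -> {0,1}, take 0 (2->0 ok)
  t24 'z' -> {0,1}, take 0 (0->0 ok)
  t25 'z' -> {0,1}, take 0 (0->0 ok)
  t26 'y' -> {2}, take 2 (0->2 ok)

0,2,0,2,1,5,0,2,1,0,2,2,0,0,2,3,3,4,0,0,2,4,2,0,0,0,2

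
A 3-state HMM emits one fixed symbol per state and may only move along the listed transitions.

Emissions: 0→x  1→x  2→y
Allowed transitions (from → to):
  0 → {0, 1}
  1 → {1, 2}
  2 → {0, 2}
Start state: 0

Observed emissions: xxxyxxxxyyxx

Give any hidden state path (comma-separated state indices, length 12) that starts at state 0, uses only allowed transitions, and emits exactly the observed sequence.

0,1,1,2,0,0,0,1,2,2,0,1

  t0 'x' -> {0,1}, take 0 (start)
  t1 'x' -> {0,1}, take 1 (0->1 ok)
  t2 'x' -> {0,1}, take 1 (1->1 ok)
  t3 'y' -> {2}, take 2 (1->2 ok)
  t4 'x' -> {0,1}, take 0 (2->0 ok)
  t5 'x' -> {0,1}, take 0 (0->0 ok)
  t6 'x' -> {0,1}, take 0 (0->0 ok)
  t7 'x' -> {0,1}, take 1 (0->1 ok)
  t8 'y' -> {2}, take 2 (1->2 ok)
  t9 'y' -> {2}, take 2 (2->2 ok)
  t10 'x' -> {0,1}, take 0 (2->0 ok)
  t11 'x' -> {0,1}, take 1 (0->1 ok)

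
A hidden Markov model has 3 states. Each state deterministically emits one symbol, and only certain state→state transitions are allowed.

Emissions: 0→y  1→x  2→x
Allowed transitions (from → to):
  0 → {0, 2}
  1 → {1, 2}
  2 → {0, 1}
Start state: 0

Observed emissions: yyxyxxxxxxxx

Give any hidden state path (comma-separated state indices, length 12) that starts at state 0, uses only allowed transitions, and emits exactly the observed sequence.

0,0,2,0,2,1,2,1,2,1,1,1

  t0 'y' -> {0}, take 0 (start)
  t1 'y' -> {0}, take 0 (0->0 ok)
  t2 'x' -> {1,2}, take 2 (0->2 ok)
  t3 'y' -> {0}, take 0 (2->0 ok)
  t4 'x' -> {1,2}, take 2 (0->2 ok)
  t5 'x' -> {1,2}, take 1 (2->1 ok)
  t6 'x' -> {1,2}, take 2 (1->2 ok)
  t7 'x' -> {1,2}, take 1 (2->1 ok)
  t8 'x' -> {1,2}, take 2 (1->2 ok)
  t9 'x' -> {1,2}, take 1 (2->1 ok)
  t10 'x' -> {1,2}, take 1 (1->1 ok)
  t11 'x' -> {1,2}, take 1 (1->1 ok)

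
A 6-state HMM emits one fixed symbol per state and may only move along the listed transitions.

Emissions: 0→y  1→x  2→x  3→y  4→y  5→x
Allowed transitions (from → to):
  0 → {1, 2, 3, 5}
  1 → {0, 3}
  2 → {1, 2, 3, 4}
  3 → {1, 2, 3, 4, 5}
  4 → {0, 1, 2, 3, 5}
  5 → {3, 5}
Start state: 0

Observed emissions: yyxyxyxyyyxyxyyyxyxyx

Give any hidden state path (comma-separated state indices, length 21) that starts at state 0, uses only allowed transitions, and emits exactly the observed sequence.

  [0] y  {0,3,4}  => 0  start
  [1] y  {0,3,4}  => 3  0->3 ok
  [2] x  {1,2,5}  => 2  3->2 ok
  [3] y  {0,3,4}  => 4  2->4 ok
  [4] x  {1,2,5}  => 5  4->5 ok
  [5] y  {0,3,4}  => 3  5->3 ok
  [6] x  {1,2,5}  => 5  3->5 ok
  [7] y  {0,3,4}  => 3  5->3 ok
  [8] y  {0,3,4}  => 3  3->3 ok
  [9] y  {0,3,4}  => 4  3->4 ok
  [10] x  {1,2,5}  => 1  4->1 ok
  [11] y  {0,3,4}  => 0  1->0 ok
  [12] x  {1,2,5}  => 1  0->1 ok
  [13] y  {0,3,4}  => 3  1->3 ok
  [14] y  {0,3,4}  => 4  3->4 ok
  [15] y  {0,3,4}  => 0  4->0 ok
  [16] x  {1,2,5}  => 5  0->5 ok
  [17] y  {0,3,4}  => 3  5->3 ok
  [18] x  {1,2,5}  => 1  3->1 ok
  [19] y  {0,3,4}  => 3  1->3 ok
  [20] x  {1,2,5}  => 5  3->5 ok

0,3,2,4,5,3,5,3,3,4,1,0,1,3,4,0,5,3,1,3,5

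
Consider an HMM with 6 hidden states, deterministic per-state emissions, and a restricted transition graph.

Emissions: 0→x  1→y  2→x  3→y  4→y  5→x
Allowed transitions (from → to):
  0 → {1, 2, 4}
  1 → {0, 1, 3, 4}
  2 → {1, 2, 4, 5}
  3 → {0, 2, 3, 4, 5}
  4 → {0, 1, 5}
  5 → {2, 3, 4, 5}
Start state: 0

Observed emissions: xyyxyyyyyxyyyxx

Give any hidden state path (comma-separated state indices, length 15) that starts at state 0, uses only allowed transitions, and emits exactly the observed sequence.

  t0 'x' -> {0,2,5}, take 0 (start)
  t1 'y' -> {1,3,4}, take 1 (0->1 ok)
  t2 'y' -> {1,3,4}, take 3 (1->3 ok)
  t3 'x' -> {0,2,5}, take 2 (3->2 ok)
  t4 'y' -> {1,3,4}, take 1 (2->1 ok)
  t5 'y' -> {1,3,4}, take 3 (1->3 ok)
  t6 'y' -> {1,3,4}, take 4 (3->4 ok)
  t7 'y' -> {1,3,4}, take 1 (4->1 ok)
  t8 'y' -> {1,3,4}, take 3 (1->3 ok)
  t9 'x' -> {0,2,5}, take 2 (3->2 ok)
  t10 'y' -> {1,3,4}, take 4 (2->4 ok)
  t11 'y' -> {1,3,4}, take 1 (4->1 ok)
  t12 'y' -> {1,3,4}, take 3 (1->3 ok)
  t13 'x' -> {0,2,5}, take 0 (3->0 ok)
  t14 'x' -> {0,2,5}, take 2 (0->2 ok)

0,1,3,2,1,3,4,1,3,2,4,1,3,0,2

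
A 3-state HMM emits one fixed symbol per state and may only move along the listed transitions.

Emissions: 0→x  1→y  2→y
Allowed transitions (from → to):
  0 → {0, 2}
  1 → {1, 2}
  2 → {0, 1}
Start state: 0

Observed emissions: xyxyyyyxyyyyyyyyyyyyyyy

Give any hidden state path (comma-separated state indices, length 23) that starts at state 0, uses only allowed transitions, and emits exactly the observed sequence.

0,2,0,2,1,1,2,0,2,1,1,1,1,2,1,2,1,2,1,1,2,1,2

  t0 'x' -> {0}, take 0 (start)
  t1 'y' -> {1,2}, take 2 (0->2 ok)
  t2 'x' -> {0}, take 0 (2->0 ok)
  t3 'y' -> {1,2}, take 2 (0->2 ok)
  t4 'y' -> {1,2}, take 1 (2->1 ok)
  t5 'y' -> {1,2}, take 1 (1->1 ok)
  t6 'y' -> {1,2}, take 2 (1->2 ok)
  t7 'x' -> {0}, take 0 (2->0 ok)
  t8 'y' -> {1,2}, take 2 (0->2 ok)
  t9 'y' -> {1,2}, take 1 (2->1 ok)
  t10 'y' -> {1,2}, take 1 (1->1 ok)
  t11 'y' -> {1,2}, take 1 (1->1 ok)
  t12 'y' -> {1,2}, take 1 (1->1 ok)
  t13 'y' -> {1,2}, take 2 (1->2 ok)
  t14 'y' -> {1,2}, take 1 (2->1 ok)
  t15 'y' -> {1,2}, take 2 (1->2 ok)
  t16 'y' -> {1,2}, take 1 (2->1 ok)
  t17 'y' -> {1,2}, take 2 (1->2 ok)
  t18 'y' -> {1,2}, take 1 (2->1 ok)
  t19 'y' -> {1,2}, take 1 (1->1 ok)
  t20 'y' -> {1,2}, take 2 (1->2 ok)
  t21 'y' -> {1,2}, take 1 (2->1 ok)
  t22 'y' -> {1,2}, take 2 (1->2 ok)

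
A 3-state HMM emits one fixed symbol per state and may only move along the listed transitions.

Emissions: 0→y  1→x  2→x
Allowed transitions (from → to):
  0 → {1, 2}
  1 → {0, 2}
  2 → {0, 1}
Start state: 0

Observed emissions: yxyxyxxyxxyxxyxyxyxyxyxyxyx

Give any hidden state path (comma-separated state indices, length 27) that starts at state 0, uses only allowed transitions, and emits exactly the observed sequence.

  pos 0: y in {0}, choose 0; start
  pos 1: x in {1,2}, choose 1; 0->1 ok
  pos 2: y in {0}, choose 0; 1->0 ok
  pos 3: x in {1,2}, choose 2; 0->2 ok
  pos 4: y in {0}, choose 0; 2->0 ok
  pos 5: x in {1,2}, choose 1; 0->1 ok
  pos 6: x in {1,2}, choose 2; 1->2 ok
  pos 7: y in {0}, choose 0; 2->0 ok
  pos 8: x in {1,2}, choose 2; 0->2 ok
  pos 9: x in {1,2}, choose 1; 2->1 ok
  pos 10: y in {0}, choose 0; 1->0 ok
  pos 11: x in {1,2}, choose 1; 0->1 ok
  pos 12: x in {1,2}, choose 2; 1->2 ok
  pos 13: y in {0}, choose 0; 2->0 ok
  pos 14: x in {1,2}, choose 2; 0->2 ok
  pos 15: y in {0}, choose 0; 2->0 ok
  pos 16: x in {1,2}, choose 1; 0->1 ok
  pos 17: y in {0}, choose 0; 1->0 ok
  pos 18: x in {1,2}, choose 1; 0->1 ok
  pos 19: y in {0}, choose 0; 1->0 ok
  pos 20: x in {1,2}, choose 1; 0->1 ok
  pos 21: y in {0}, choose 0; 1->0 ok
  pos 22: x in {1,2}, choose 1; 0->1 ok
  pos 23: y in {0}, choose 0; 1->0 ok
  pos 24: x in {1,2}, choose 2; 0->2 ok
  pos 25: y in {0}, choose 0; 2->0 ok
  pos 26: x in {1,2}, choose 1; 0->1 ok

0,1,0,2,0,1,2,0,2,1,0,1,2,0,2,0,1,0,1,0,1,0,1,0,2,0,1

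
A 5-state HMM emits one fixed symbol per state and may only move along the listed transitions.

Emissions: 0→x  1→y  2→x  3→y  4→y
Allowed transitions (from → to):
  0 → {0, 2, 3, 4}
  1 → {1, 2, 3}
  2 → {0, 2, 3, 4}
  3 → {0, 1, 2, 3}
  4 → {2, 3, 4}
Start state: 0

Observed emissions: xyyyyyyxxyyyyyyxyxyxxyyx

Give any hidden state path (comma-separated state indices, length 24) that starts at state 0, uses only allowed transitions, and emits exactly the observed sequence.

0,3,1,3,3,1,3,0,2,4,3,1,1,1,3,2,3,2,3,0,2,3,3,2

  pos 0: x in {0,2}, choose 0; start
  pos 1: y in {1,3,4}, choose 3; 0->3 ok
  pos 2: y in {1,3,4}, choose 1; 3->1 ok
  pos 3: y in {1,3,4}, choose 3; 1->3 ok
  pos 4: y in {1,3,4}, choose 3; 3->3 ok
  pos 5: y in {1,3,4}, choose 1; 3->1 ok
  pos 6: y in {1,3,4}, choose 3; 1->3 ok
  pos 7: x in {0,2}, choose 0; 3->0 ok
  pos 8: x in {0,2}, choose 2; 0->2 ok
  pos 9: y in {1,3,4}, choose 4; 2->4 ok
  pos 10: y in {1,3,4}, choose 3; 4->3 ok
  pos 11: y in {1,3,4}, choose 1; 3->1 ok
  pos 12: y in {1,3,4}, choose 1; 1->1 ok
  pos 13: y in {1,3,4}, choose 1; 1->1 ok
  pos 14: y in {1,3,4}, choose 3; 1->3 ok
  pos 15: x in {0,2}, choose 2; 3->2 ok
  pos 16: y in {1,3,4}, choose 3; 2->3 ok
  pos 17: x in {0,2}, choose 2; 3->2 ok
  pos 18: y in {1,3,4}, choose 3; 2->3 ok
  pos 19: x in {0,2}, choose 0; 3->0 ok
  pos 20: x in {0,2}, choose 2; 0->2 ok
  pos 21: y in {1,3,4}, choose 3; 2->3 ok
  pos 22: y in {1,3,4}, choose 3; 3->3 ok
  pos 23: x in {0,2}, choose 2; 3->2 ok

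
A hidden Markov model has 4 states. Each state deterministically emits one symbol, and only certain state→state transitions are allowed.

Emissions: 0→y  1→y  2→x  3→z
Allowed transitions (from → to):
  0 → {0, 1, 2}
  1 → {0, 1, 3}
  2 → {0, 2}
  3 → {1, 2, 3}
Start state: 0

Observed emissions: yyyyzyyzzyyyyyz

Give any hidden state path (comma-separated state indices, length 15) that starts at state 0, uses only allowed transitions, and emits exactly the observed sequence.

0,1,0,1,3,1,1,3,3,1,0,0,0,1,3

  [0] y  {0,1}  => 0  start
  [1] y  {0,1}  => 1  0->1 ok
  [2] y  {0,1}  => 0  1->0 ok
  [3] y  {0,1}  => 1  0->1 ok
  [4] z  {3}  => 3  1->3 ok
  [5] y  {0,1}  => 1  3->1 ok
  [6] y  {0,1}  => 1  1->1 ok
  [7] z  {3}  => 3  1->3 ok
  [8] z  {3}  => 3  3->3 ok
  [9] y  {0,1}  => 1  3->1 ok
  [10] y  {0,1}  => 0  1->0 ok
  [11] y  {0,1}  => 0  0->0 ok
  [12] y  {0,1}  => 0  0->0 ok
  [13] y  {0,1}  => 1  0->1 ok
  [14] z  {3}  => 3  1->3 ok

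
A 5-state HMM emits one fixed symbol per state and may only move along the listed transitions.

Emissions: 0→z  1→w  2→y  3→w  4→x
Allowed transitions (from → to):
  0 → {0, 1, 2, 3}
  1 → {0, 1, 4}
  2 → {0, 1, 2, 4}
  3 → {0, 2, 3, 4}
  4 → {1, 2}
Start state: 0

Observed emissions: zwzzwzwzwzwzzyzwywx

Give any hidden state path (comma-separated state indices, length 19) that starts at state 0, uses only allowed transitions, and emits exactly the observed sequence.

  pos 0: z in {0}, choose 0; start
  pos 1: w in {1,3}, choose 3; 0->3 ok
  pos 2: z in {0}, choose 0; 3->0 ok
  pos 3: z in {0}, choose 0; 0->0 ok
  pos 4: w in {1,3}, choose 1; 0->1 ok
  pos 5: z in {0}, choose 0; 1->0 ok
  pos 6: w in {1,3}, choose 1; 0->1 ok
  pos 7: z in {0}, choose 0; 1->0 ok
  pos 8: w in {1,3}, choose 1; 0->1 ok
  pos 9: z in {0}, choose 0; 1->0 ok
  pos 10: w in {1,3}, choose 3; 0->3 ok
  pos 11: z in {0}, choose 0; 3->0 ok
  pos 12: z in {0}, choose 0; 0->0 ok
  pos 13: y in {2}, choose 2; 0->2 ok
  pos 14: z in {0}, choose 0; 2->0 ok
  pos 15: w in {1,3}, choose 3; 0->3 ok
  pos 16: y in {2}, choose 2; 3->2 ok
  pos 17: w in {1,3}, choose 1; 2->1 ok
  pos 18: x in {4}, choose 4; 1->4 ok

0,3,0,0,1,0,1,0,1,0,3,0,0,2,0,3,2,1,4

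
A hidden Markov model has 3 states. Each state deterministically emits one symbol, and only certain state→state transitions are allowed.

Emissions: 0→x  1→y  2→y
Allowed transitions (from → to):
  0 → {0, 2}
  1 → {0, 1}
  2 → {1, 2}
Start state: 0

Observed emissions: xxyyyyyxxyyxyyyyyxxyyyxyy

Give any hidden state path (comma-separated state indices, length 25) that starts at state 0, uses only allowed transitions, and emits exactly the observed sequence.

  t0 'x' -> {0}, take 0 (start)
  t1 'x' -> {0}, take 0 (0->0 ok)
  t2 'y' -> {1,2}, take 2 (0->2 ok)
  t3 'y' -> {1,2}, take 2 (2->2 ok)
  t4 'y' -> {1,2}, take 2 (2->2 ok)
  t5 'y' -> {1,2}, take 1 (2->1 ok)
  t6 'y' -> {1,2}, take 1 (1->1 ok)
  t7 'x' -> {0}, take 0 (1->0 ok)
  t8 'x' -> {0}, take 0 (0->0 ok)
  t9 'y' -> {1,2}, take 2 (0->2 ok)
  t10 'y' -> {1,2}, take 1 (2->1 ok)
  t11 'x' -> {0}, take 0 (1->0 ok)
  t12 'y' -> {1,2}, take 2 (0->2 ok)
  t13 'y' -> {1,2}, take 2 (2->2 ok)
  t14 'y' -> {1,2}, take 1 (2->1 ok)
  t15 'y' -> {1,2}, take 1 (1->1 ok)
  t16 'y' -> {1,2}, take 1 (1->1 ok)
  t17 'x' -> {0}, take 0 (1->0 ok)
  t18 'x' -> {0}, take 0 (0->0 ok)
  t19 'y' -> {1,2}, take 2 (0->2 ok)
  t20 'y' -> {1,2}, take 2 (2->2 ok)
  t21 'y' -> {1,2}, take 1 (2->1 ok)
  t22 'x' -> {0}, take 0 (1->0 ok)
  t23 'y' -> {1,2}, take 2 (0->2 ok)
  t24 'y' -> {1,2}, take 1 (2->1 ok)

0,0,2,2,2,1,1,0,0,2,1,0,2,2,1,1,1,0,0,2,2,1,0,2,1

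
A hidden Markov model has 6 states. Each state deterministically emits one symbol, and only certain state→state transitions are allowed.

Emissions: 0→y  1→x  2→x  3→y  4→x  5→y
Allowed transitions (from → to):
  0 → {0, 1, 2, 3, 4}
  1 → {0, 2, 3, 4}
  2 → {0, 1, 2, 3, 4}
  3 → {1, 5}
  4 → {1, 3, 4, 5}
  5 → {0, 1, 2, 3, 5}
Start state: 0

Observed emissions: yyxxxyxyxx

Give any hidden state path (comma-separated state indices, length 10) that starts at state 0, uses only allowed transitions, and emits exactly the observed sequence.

  [0] y  {0,3,5}  => 0  start
  [1] y  {0,3,5}  => 3  0->3 ok
  [2] x  {1,2,4}  => 1  3->1 ok
  [3] x  {1,2,4}  => 2  1->2 ok
  [4] x  {1,2,4}  => 1  2->1 ok
  [5] y  {0,3,5}  => 3  1->3 ok
  [6] x  {1,2,4}  => 1  3->1 ok
  [7] y  {0,3,5}  => 0  1->0 ok
  [8] x  {1,2,4}  => 1  0->1 ok
  [9] x  {1,2,4}  => 2  1->2 ok

0,3,1,2,1,3,1,0,1,2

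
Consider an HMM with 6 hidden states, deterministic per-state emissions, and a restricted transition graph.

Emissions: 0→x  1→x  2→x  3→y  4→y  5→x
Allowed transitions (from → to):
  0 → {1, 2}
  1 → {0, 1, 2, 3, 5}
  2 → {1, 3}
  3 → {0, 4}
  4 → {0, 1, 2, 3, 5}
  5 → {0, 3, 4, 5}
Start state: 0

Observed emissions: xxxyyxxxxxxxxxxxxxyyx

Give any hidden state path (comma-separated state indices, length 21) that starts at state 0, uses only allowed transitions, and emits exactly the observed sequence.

0,1,2,3,4,0,1,0,2,1,0,1,5,0,2,1,5,5,3,4,1

  0: obs=x cand={0,1,2,5} pick 0 [start]
  1: obs=x cand={0,1,2,5} pick 1 [0->1 ok]
  2: obs=x cand={0,1,2,5} pick 2 [1->2 ok]
  3: obs=y cand={3,4} pick 3 [2->3 ok]
  4: obs=y cand={3,4} pick 4 [3->4 ok]
  5: obs=x cand={0,1,2,5} pick 0 [4->0 ok]
  6: obs=x cand={0,1,2,5} pick 1 [0->1 ok]
  7: obs=x cand={0,1,2,5} pick 0 [1->0 ok]
  8: obs=x cand={0,1,2,5} pick 2 [0->2 ok]
  9: obs=x cand={0,1,2,5} pick 1 [2->1 ok]
  10: obs=x cand={0,1,2,5} pick 0 [1->0 ok]
  11: obs=x cand={0,1,2,5} pick 1 [0->1 ok]
  12: obs=x cand={0,1,2,5} pick 5 [1->5 ok]
  13: obs=x cand={0,1,2,5} pick 0 [5->0 ok]
  14: obs=x cand={0,1,2,5} pick 2 [0->2 ok]
  15: obs=x cand={0,1,2,5} pick 1 [2->1 ok]
  16: obs=x cand={0,1,2,5} pick 5 [1->5 ok]
  17: obs=x cand={0,1,2,5} pick 5 [5->5 ok]
  18: obs=y cand={3,4} pick 3 [5->3 ok]
  19: obs=y cand={3,4} pick 4 [3->4 ok]
  20: obs=x cand={0,1,2,5} pick 1 [4->1 ok]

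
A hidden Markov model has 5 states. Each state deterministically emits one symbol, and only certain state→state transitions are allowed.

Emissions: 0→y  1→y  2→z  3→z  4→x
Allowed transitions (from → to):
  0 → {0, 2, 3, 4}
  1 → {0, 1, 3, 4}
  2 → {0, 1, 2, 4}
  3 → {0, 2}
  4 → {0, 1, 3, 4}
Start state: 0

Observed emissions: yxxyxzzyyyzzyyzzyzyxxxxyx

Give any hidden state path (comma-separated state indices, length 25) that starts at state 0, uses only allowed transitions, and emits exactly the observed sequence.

  t0 'y' -> {0,1}, take 0 (start)
  t1 'x' -> {4}, take 4 (0->4 ok)
  t2 'x' -> {4}, take 4 (4->4 ok)
  t3 'y' -> {0,1}, take 0 (4->0 ok)
  t4 'x' -> {4}, take 4 (0->4 ok)
  t5 'z' -> {2,3}, take 3 (4->3 ok)
  t6 'z' -> {2,3}, take 2 (3->2 ok)
  t7 'y' -> {0,1}, take 1 (2->1 ok)
  t8 'y' -> {0,1}, take 1 (1->1 ok)
  t9 'y' -> {0,1}, take 0 (1->0 ok)
  t10 'z' -> {2,3}, take 3 (0->3 ok)
  t11 'z' -> {2,3}, take 2 (3->2 ok)
  t12 'y' -> {0,1}, take 1 (2->1 ok)
  t13 'y' -> {0,1}, take 1 (1->1 ok)
  t14 'z' -> {2,3}, take 3 (1->3 ok)
  t15 'z' -> {2,3}, take 2 (3->2 ok)
  t16 'y' -> {0,1}, take 0 (2->0 ok)
  t17 'z' -> {2,3}, take 3 (0->3 ok)
  t18 'y' -> {0,1}, take 0 (3->0 ok)
  t19 'x' -> {4}, take 4 (0->4 ok)
  t20 'x' -> {4}, take 4 (4->4 ok)
  t21 'x' -> {4}, take 4 (4->4 ok)
  t22 'x' -> {4}, take 4 (4->4 ok)
  t23 'y' -> {0,1}, take 1 (4->1 ok)
  t24 'x' -> {4}, take 4 (1->4 ok)

0,4,4,0,4,3,2,1,1,0,3,2,1,1,3,2,0,3,0,4,4,4,4,1,4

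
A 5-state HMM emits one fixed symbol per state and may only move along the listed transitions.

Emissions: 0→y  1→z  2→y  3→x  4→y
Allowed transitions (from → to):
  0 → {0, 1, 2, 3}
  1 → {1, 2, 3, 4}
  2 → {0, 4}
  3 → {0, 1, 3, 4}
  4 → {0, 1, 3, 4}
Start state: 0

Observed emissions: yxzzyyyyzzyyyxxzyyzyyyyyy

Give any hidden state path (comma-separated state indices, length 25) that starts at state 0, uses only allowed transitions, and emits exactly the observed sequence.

0,3,1,1,4,0,2,4,1,1,2,4,0,3,3,1,2,0,1,4,4,0,0,2,4

  [0] y  {0,2,4}  => 0  start
  [1] x  {3}  => 3  0->3 ok
  [2] z  {1}  => 1  3->1 ok
  [3] z  {1}  => 1  1->1 ok
  [4] y  {0,2,4}  => 4  1->4 ok
  [5] y  {0,2,4}  => 0  4->0 ok
  [6] y  {0,2,4}  => 2  0->2 ok
  [7] y  {0,2,4}  => 4  2->4 ok
  [8] z  {1}  => 1  4->1 ok
  [9] z  {1}  => 1  1->1 ok
  [10] y  {0,2,4}  => 2  1->2 ok
  [11] y  {0,2,4}  => 4  2->4 ok
  [12] y  {0,2,4}  => 0  4->0 ok
  [13] x  {3}  => 3  0->3 ok
  [14] x  {3}  => 3  3->3 ok
  [15] z  {1}  => 1  3->1 ok
  [16] y  {0,2,4}  => 2  1->2 ok
  [17] y  {0,2,4}  => 0  2->0 ok
  [18] z  {1}  => 1  0->1 ok
  [19] y  {0,2,4}  => 4  1->4 ok
  [20] y  {0,2,4}  => 4  4->4 ok
  [21] y  {0,2,4}  => 0  4->0 ok
  [22] y  {0,2,4}  => 0  0->0 ok
  [23] y  {0,2,4}  => 2  0->2 ok
  [24] y  {0,2,4}  => 4  2->4 ok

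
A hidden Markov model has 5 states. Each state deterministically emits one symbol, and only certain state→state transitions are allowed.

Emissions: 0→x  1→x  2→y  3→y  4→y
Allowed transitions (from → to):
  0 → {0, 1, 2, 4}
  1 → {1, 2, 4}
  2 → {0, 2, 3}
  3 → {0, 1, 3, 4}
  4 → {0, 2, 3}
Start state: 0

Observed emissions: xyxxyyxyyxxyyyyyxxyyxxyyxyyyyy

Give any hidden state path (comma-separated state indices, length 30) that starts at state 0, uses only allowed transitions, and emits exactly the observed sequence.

0,2,0,1,4,3,1,2,3,0,1,4,2,2,3,4,0,0,4,2,0,1,2,3,1,4,2,2,3,3

  t0 'x' -> {0,1}, take 0 (start)
  t1 'y' -> {2,3,4}, take 2 (0->2 ok)
  t2 'x' -> {0,1}, take 0 (2->0 ok)
  t3 'x' -> {0,1}, take 1 (0->1 ok)
  t4 'y' -> {2,3,4}, take 4 (1->4 ok)
  t5 'y' -> {2,3,4}, take 3 (4->3 ok)
  t6 'x' -> {0,1}, take 1 (3->1 ok)
  t7 'y' -> {2,3,4}, take 2 (1->2 ok)
  t8 'y' -> {2,3,4}, take 3 (2->3 ok)
  t9 'x' -> {0,1}, take 0 (3->0 ok)
  t10 'x' -> {0,1}, take 1 (0->1 ok)
  t11 'y' -> {2,3,4}, take 4 (1->4 ok)
  t12 'y' -> {2,3,4}, take 2 (4->2 ok)
  t13 'y' -> {2,3,4}, take 2 (2->2 ok)
  t14 'y' -> {2,3,4}, take 3 (2->3 ok)
  t15 'y' -> {2,3,4}, take 4 (3->4 ok)
  t16 'x' -> {0,1}, take 0 (4->0 ok)
  t17 'x' -> {0,1}, take 0 (0->0 ok)
  t18 'y' -> {2,3,4}, take 4 (0->4 ok)
  t19 'y' -> {2,3,4}, take 2 (4->2 ok)
  t20 'x' -> {0,1}, take 0 (2->0 ok)
  t21 'x' -> {0,1}, take 1 (0->1 ok)
  t22 'y' -> {2,3,4}, take 2 (1->2 ok)
  t23 'y' -> {2,3,4}, take 3 (2->3 ok)
  t24 'x' -> {0,1}, take 1 (3->1 ok)
  t25 'y' -> {2,3,4}, take 4 (1->4 ok)
  t26 'y' -> {2,3,4}, take 2 (4->2 ok)
  t27 'y' -> {2,3,4}, take 2 (2->2 ok)
  t28 'y' -> {2,3,4}, take 3 (2->3 ok)
  t29 'y' -> {2,3,4}, take 3 (3->3 ok)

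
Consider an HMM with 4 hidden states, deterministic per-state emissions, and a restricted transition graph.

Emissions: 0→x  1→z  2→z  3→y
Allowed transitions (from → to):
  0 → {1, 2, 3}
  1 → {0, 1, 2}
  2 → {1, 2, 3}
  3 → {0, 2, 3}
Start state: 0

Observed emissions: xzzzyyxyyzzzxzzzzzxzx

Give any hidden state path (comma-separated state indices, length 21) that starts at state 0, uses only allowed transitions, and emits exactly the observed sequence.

0,1,2,2,3,3,0,3,3,2,2,1,0,2,2,1,1,1,0,1,0

  t0 'x' -> {0}, take 0 (start)
  t1 'z' -> {1,2}, take 1 (0->1 ok)
  t2 'z' -> {1,2}, take 2 (1->2 ok)
  t3 'z' -> {1,2}, take 2 (2->2 ok)
  t4 'y' -> {3}, take 3 (2->3 ok)
  t5 'y' -> {3}, take 3 (3->3 ok)
  t6 'x' -> {0}, take 0 (3->0 ok)
  t7 'y' -> {3}, take 3 (0->3 ok)
  t8 'y' -> {3}, take 3 (3->3 ok)
  t9 'z' -> {1,2}, take 2 (3->2 ok)
  t10 'z' -> {1,2}, take 2 (2->2 ok)
  t11 'z' -> {1,2}, take 1 (2->1 ok)
  t12 'x' -> {0}, take 0 (1->0 ok)
  t13 'z' -> {1,2}, take 2 (0->2 ok)
  t14 'z' -> {1,2}, take 2 (2->2 ok)
  t15 'z' -> {1,2}, take 1 (2->1 ok)
  t16 'z' -> {1,2}, take 1 (1->1 ok)
  t17 'z' -> {1,2}, take 1 (1->1 ok)
  t18 'x' -> {0}, take 0 (1->0 ok)
  t19 'z' -> {1,2}, take 1 (0->1 ok)
  t20 'x' -> {0}, take 0 (1->0 ok)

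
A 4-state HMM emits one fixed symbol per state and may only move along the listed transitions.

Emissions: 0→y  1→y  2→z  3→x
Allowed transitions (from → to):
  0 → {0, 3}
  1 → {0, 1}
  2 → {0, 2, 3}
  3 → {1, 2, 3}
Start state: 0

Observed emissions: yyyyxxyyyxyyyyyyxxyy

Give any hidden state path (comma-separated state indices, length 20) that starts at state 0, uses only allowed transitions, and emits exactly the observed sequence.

0,0,0,0,3,3,1,1,0,3,1,1,1,1,0,0,3,3,1,1

  t0 'y' -> {0,1}, take 0 (start)
  t1 'y' -> {0,1}, take 0 (0->0 ok)
  t2 'y' -> {0,1}, take 0 (0->0 ok)
  t3 'y' -> {0,1}, take 0 (0->0 ok)
  t4 'x' -> {3}, take 3 (0->3 ok)
  t5 'x' -> {3}, take 3 (3->3 ok)
  t6 'y' -> {0,1}, take 1 (3->1 ok)
  t7 'y' -> {0,1}, take 1 (1->1 ok)
  t8 'y' -> {0,1}, take 0 (1->0 ok)
  t9 'x' -> {3}, take 3 (0->3 ok)
  t10 'y' -> {0,1}, take 1 (3->1 ok)
  t11 'y' -> {0,1}, take 1 (1->1 ok)
  t12 'y' -> {0,1}, take 1 (1->1 ok)
  t13 'y' -> {0,1}, take 1 (1->1 ok)
  t14 'y' -> {0,1}, take 0 (1->0 ok)
  t15 'y' -> {0,1}, take 0 (0->0 ok)
  t16 'x' -> {3}, take 3 (0->3 ok)
  t17 'x' -> {3}, take 3 (3->3 ok)
  t18 'y' -> {0,1}, take 1 (3->1 ok)
  t19 'y' -> {0,1}, take 1 (1->1 ok)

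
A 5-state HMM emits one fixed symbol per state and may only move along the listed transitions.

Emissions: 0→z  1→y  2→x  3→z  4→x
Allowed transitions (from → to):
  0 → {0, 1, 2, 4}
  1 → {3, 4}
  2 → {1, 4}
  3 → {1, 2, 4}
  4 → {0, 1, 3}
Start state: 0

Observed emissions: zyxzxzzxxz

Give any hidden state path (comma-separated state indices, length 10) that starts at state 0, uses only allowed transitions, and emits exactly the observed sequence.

  [0] z  {0,3}  => 0  start
  [1] y  {1}  => 1  0->1 ok
  [2] x  {2,4}  => 4  1->4 ok
  [3] z  {0,3}  => 3  4->3 ok
  [4] x  {2,4}  => 4  3->4 ok
  [5] z  {0,3}  => 0  4->0 ok
  [6] z  {0,3}  => 0  0->0 ok
  [7] x  {2,4}  => 2  0->2 ok
  [8] x  {2,4}  => 4  2->4 ok
  [9] z  {0,3}  => 3  4->3 ok

0,1,4,3,4,0,0,2,4,3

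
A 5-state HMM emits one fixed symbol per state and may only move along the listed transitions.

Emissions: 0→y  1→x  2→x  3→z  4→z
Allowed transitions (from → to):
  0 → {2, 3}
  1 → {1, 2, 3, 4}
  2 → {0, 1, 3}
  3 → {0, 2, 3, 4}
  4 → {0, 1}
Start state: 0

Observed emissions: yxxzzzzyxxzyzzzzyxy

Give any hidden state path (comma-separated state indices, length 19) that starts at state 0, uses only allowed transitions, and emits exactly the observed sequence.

0,2,1,3,3,3,4,0,2,1,4,0,3,3,3,3,0,2,0

  [0] y  {0}  => 0  start
  [1] x  {1,2}  => 2  0->2 ok
  [2] x  {1,2}  => 1  2->1 ok
  [3] z  {3,4}  => 3  1->3 ok
  [4] z  {3,4}  => 3  3->3 ok
  [5] z  {3,4}  => 3  3->3 ok
  [6] z  {3,4}  => 4  3->4 ok
  [7] y  {0}  => 0  4->0 ok
  [8] x  {1,2}  => 2  0->2 ok
  [9] x  {1,2}  => 1  2->1 ok
  [10] z  {3,4}  => 4  1->4 ok
  [11] y  {0}  => 0  4->0 ok
  [12] z  {3,4}  => 3  0->3 ok
  [13] z  {3,4}  => 3  3->3 ok
  [14] z  {3,4}  => 3  3->3 ok
  [15] z  {3,4}  => 3  3->3 ok
  [16] y  {0}  => 0  3->0 ok
  [17] x  {1,2}  => 2  0->2 ok
  [18] y  {0}  => 0  2->0 ok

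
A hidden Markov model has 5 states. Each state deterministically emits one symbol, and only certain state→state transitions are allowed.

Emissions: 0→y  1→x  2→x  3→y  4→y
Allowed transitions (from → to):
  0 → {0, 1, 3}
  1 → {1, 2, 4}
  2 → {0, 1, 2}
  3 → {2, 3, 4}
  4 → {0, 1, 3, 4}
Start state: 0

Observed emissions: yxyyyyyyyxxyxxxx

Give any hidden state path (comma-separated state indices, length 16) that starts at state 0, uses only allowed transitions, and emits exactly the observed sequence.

0,1,4,3,3,3,3,4,3,2,2,0,1,2,2,1

  t0 'y' -> {0,3,4}, take 0 (start)
  t1 'x' -> {1,2}, take 1 (0->1 ok)
  t2 'y' -> {0,3,4}, take 4 (1->4 ok)
  t3 'y' -> {0,3,4}, take 3 (4->3 ok)
  t4 'y' -> {0,3,4}, take 3 (3->3 ok)
  t5 'y' -> {0,3,4}, take 3 (3->3 ok)
  t6 'y' -> {0,3,4}, take 3 (3->3 ok)
  t7 'y' -> {0,3,4}, take 4 (3->4 ok)
  t8 'y' -> {0,3,4}, take 3 (4->3 ok)
  t9 'x' -> {1,2}, take 2 (3->2 ok)
  t10 'x' -> {1,2}, take 2 (2->2 ok)
  t11 'y' -> {0,3,4}, take 0 (2->0 ok)
  t12 'x' -> {1,2}, take 1 (0->1 ok)
  t13 'x' -> {1,2}, take 2 (1->2 ok)
  t14 'x' -> {1,2}, take 2 (2->2 ok)
  t15 'x' -> {1,2}, take 1 (2->1 ok)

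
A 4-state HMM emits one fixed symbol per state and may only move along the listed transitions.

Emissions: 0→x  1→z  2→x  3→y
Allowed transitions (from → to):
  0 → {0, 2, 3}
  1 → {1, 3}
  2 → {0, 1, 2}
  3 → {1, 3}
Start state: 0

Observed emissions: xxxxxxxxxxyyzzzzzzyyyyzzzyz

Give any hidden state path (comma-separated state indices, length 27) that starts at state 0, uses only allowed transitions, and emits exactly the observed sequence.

  t0 'x' -> {0,2}, take 0 (start)
  t1 'x' -> {0,2}, take 2 (0->2 ok)
  t2 'x' -> {0,2}, take 0 (2->0 ok)
  t3 'x' -> {0,2}, take 0 (0->0 ok)
  t4 'x' -> {0,2}, take 2 (0->2 ok)
  t5 'x' -> {0,2}, take 2 (2->2 ok)
  t6 'x' -> {0,2}, take 0 (2->0 ok)
  t7 'x' -> {0,2}, take 0 (0->0 ok)
  t8 'x' -> {0,2}, take 0 (0->0 ok)
  t9 'x' -> {0,2}, take 0 (0->0 ok)
  t10 'y' -> {3}, take 3 (0->3 ok)
  t11 'y' -> {3}, take 3 (3->3 ok)
  t12 'z' -> {1}, take 1 (3->1 ok)
  t13 'z' -> {1}, take 1 (1->1 ok)
  t14 'z' -> {1}, take 1 (1->1 ok)
  t15 'z' -> {1}, take 1 (1->1 ok)
  t16 'z' -> {1}, take 1 (1->1 ok)
  t17 'z' -> {1}, take 1 (1->1 ok)
  t18 'y' -> {3}, take 3 (1->3 ok)
  t19 'y' -> {3}, take 3 (3->3 ok)
  t20 'y' -> {3}, take 3 (3->3 ok)
  t21 'y' -> {3}, take 3 (3->3 ok)
  t22 'z' -> {1}, take 1 (3->1 ok)
  t23 'z' -> {1}, take 1 (1->1 ok)
  t24 'z' -> {1}, take 1 (1->1 ok)
  t25 'y' -> {3}, take 3 (1->3 ok)
  t26 'z' -> {1}, take 1 (3->1 ok)

0,2,0,0,2,2,0,0,0,0,3,3,1,1,1,1,1,1,3,3,3,3,1,1,1,3,1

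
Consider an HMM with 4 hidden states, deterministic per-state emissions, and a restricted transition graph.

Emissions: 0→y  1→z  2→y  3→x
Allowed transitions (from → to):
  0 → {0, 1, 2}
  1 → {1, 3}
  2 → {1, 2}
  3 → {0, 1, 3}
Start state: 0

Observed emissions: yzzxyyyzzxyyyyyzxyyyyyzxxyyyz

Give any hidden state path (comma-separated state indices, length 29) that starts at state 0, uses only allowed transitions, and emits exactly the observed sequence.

  [0] y  {0,2}  => 0  start
  [1] z  {1}  => 1  0->1 ok
  [2] z  {1}  => 1  1->1 ok
  [3] x  {3}  => 3  1->3 ok
  [4] y  {0,2}  => 0  3->0 ok
  [5] y  {0,2}  => 2  0->2 ok
  [6] y  {0,2}  => 2  2->2 ok
  [7] z  {1}  => 1  2->1 ok
  [8] z  {1}  => 1  1->1 ok
  [9] x  {3}  => 3  1->3 ok
  [10] y  {0,2}  => 0  3->0 ok
  [11] y  {0,2}  => 0  0->0 ok
  [12] y  {0,2}  => 2  0->2 ok
  [13] y  {0,2}  => 2  2->2 ok
  [14] y  {0,2}  => 2  2->2 ok
  [15] z  {1}  => 1  2->1 ok
  [16] x  {3}  => 3  1->3 ok
  [17] y  {0,2}  => 0  3->0 ok
  [18] y  {0,2}  => 0  0->0 ok
  [19] y  {0,2}  => 0  0->0 ok
  [20] y  {0,2}  => 0  0->0 ok
  [21] y  {0,2}  => 2  0->2 ok
  [22] z  {1}  => 1  2->1 ok
  [23] x  {3}  => 3  1->3 ok
  [24] x  {3}  => 3  3->3 ok
  [25] y  {0,2}  => 0  3->0 ok
  [26] y  {0,2}  => 0  0->0 ok
  [27] y  {0,2}  => 2  0->2 ok
  [28] z  {1}  => 1  2->1 ok

0,1,1,3,0,2,2,1,1,3,0,0,2,2,2,1,3,0,0,0,0,2,1,3,3,0,0,2,1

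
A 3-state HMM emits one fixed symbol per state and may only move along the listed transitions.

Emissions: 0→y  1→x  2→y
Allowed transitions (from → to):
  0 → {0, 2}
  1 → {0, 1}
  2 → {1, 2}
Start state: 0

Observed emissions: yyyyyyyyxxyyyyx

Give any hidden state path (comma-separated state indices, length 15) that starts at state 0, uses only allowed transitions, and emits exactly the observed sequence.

  0: obs=y cand={0,2} pick 0 [start]
  1: obs=y cand={0,2} pick 0 [0->0 ok]
  2: obs=y cand={0,2} pick 0 [0->0 ok]
  3: obs=y cand={0,2} pick 0 [0->0 ok]
  4: obs=y cand={0,2} pick 2 [0->2 ok]
  5: obs=y cand={0,2} pick 2 [2->2 ok]
  6: obs=y cand={0,2} pick 2 [2->2 ok]
  7: obs=y cand={0,2} pick 2 [2->2 ok]
  8: obs=x cand={1} pick 1 [2->1 ok]
  9: obs=x cand={1} pick 1 [1->1 ok]
  10: obs=y cand={0,2} pick 0 [1->0 ok]
  11: obs=y cand={0,2} pick 0 [0->0 ok]
  12: obs=y cand={0,2} pick 0 [0->0 ok]
  13: obs=y cand={0,2} pick 2 [0->2 ok]
  14: obs=x cand={1} pick 1 [2->1 ok]

0,0,0,0,2,2,2,2,1,1,0,0,0,2,1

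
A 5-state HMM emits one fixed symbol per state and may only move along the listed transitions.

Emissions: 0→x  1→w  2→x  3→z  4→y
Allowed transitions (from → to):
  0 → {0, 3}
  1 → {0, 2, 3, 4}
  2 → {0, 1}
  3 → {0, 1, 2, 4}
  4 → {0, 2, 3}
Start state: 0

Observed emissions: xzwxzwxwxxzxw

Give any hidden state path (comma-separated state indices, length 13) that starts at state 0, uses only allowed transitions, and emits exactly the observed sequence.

  [0] x  {0,2}  => 0  start
  [1] z  {3}  => 3  0->3 ok
  [2] w  {1}  => 1  3->1 ok
  [3] x  {0,2}  => 0  1->0 ok
  [4] z  {3}  => 3  0->3 ok
  [5] w  {1}  => 1  3->1 ok
  [6] x  {0,2}  => 2  1->2 ok
  [7] w  {1}  => 1  2->1 ok
  [8] x  {0,2}  => 0  1->0 ok
  [9] x  {0,2}  => 0  0->0 ok
  [10] z  {3}  => 3  0->3 ok
  [11] x  {0,2}  => 2  3->2 ok
  [12] w  {1}  => 1  2->1 ok

0,3,1,0,3,1,2,1,0,0,3,2,1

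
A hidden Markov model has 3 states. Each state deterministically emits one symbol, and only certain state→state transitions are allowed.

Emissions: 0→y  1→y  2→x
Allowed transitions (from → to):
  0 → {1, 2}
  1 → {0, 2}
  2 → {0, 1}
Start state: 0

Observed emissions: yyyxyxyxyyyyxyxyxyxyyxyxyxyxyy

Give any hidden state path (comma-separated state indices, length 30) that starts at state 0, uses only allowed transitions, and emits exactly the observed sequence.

  0: obs=y cand={0,1} pick 0 [start]
  1: obs=y cand={0,1} pick 1 [0->1 ok]
  2: obs=y cand={0,1} pick 0 [1->0 ok]
  3: obs=x cand={2} pick 2 [0->2 ok]
  4: obs=y cand={0,1} pick 0 [2->0 ok]
  5: obs=x cand={2} pick 2 [0->2 ok]
  6: obs=y cand={0,1} pick 0 [2->0 ok]
  7: obs=x cand={2} pick 2 [0->2 ok]
  8: obs=y cand={0,1} pick 1 [2->1 ok]
  9: obs=y cand={0,1} pick 0 [1->0 ok]
  10: obs=y cand={0,1} pick 1 [0->1 ok]
  11: obs=y cand={0,1} pick 0 [1->0 ok]
  12: obs=x cand={2} pick 2 [0->2 ok]
  13: obs=y cand={0,1} pick 0 [2->0 ok]
  14: obs=x cand={2} pick 2 [0->2 ok]
  15: obs=y cand={0,1} pick 1 [2->1 ok]
  16: obs=x cand={2} pick 2 [1->2 ok]
  17: obs=y cand={0,1} pick 1 [2->1 ok]
  18: obs=x cand={2} pick 2 [1->2 ok]
  19: obs=y cand={0,1} pick 1 [2->1 ok]
  20: obs=y cand={0,1} pick 0 [1->0 ok]
  21: obs=x cand={2} pick 2 [0->2 ok]
  22: obs=y cand={0,1} pick 1 [2->1 ok]
  23: obs=x cand={2} pick 2 [1->2 ok]
  24: obs=y cand={0,1} pick 1 [2->1 ok]
  25: obs=x cand={2} pick 2 [1->2 ok]
  26: obs=y cand={0,1} pick 0 [2->0 ok]
  27: obs=x cand={2} pick 2 [0->2 ok]
  28: obs=y cand={0,1} pick 0 [2->0 ok]
  29: obs=y cand={0,1} pick 1 [0->1 ok]

0,1,0,2,0,2,0,2,1,0,1,0,2,0,2,1,2,1,2,1,0,2,1,2,1,2,0,2,0,1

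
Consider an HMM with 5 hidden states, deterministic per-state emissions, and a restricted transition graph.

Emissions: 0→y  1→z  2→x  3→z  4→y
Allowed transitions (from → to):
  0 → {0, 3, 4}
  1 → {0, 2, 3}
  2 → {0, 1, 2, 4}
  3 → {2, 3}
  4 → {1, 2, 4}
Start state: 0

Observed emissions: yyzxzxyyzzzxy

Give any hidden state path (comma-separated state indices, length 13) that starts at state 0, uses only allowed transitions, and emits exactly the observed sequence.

0,0,3,2,1,2,0,4,1,3,3,2,0

  pos 0: y in {0,4}, choose 0; start
  pos 1: y in {0,4}, choose 0; 0->0 ok
  pos 2: z in {1,3}, choose 3; 0->3 ok
  pos 3: x in {2}, choose 2; 3->2 ok
  pos 4: z in {1,3}, choose 1; 2->1 ok
  pos 5: x in {2}, choose 2; 1->2 ok
  pos 6: y in {0,4}, choose 0; 2->0 ok
  pos 7: y in {0,4}, choose 4; 0->4 ok
  pos 8: z in {1,3}, choose 1; 4->1 ok
  pos 9: z in {1,3}, choose 3; 1->3 ok
  pos 10: z in {1,3}, choose 3; 3->3 ok
  pos 11: x in {2}, choose 2; 3->2 ok
  pos 12: y in {0,4}, choose 0; 2->0 ok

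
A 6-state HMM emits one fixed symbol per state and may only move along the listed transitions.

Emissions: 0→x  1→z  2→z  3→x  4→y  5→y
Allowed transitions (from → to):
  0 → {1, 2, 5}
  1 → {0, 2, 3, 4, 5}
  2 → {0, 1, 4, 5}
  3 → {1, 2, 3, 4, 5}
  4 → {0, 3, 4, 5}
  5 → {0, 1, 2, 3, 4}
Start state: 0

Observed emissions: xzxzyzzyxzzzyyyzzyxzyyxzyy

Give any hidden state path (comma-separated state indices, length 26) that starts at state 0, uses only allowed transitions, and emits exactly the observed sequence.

0,2,0,1,5,2,1,5,0,2,1,2,5,4,5,1,2,5,0,1,5,4,0,2,4,4

  t0 'x' -> {0,3}, take 0 (start)
  t1 'z' -> {1,2}, take 2 (0->2 ok)
  t2 'x' -> {0,3}, take 0 (2->0 ok)
  t3 'z' -> {1,2}, take 1 (0->1 ok)
  t4 'y' -> {4,5}, take 5 (1->5 ok)
  t5 'z' -> {1,2}, take 2 (5->2 ok)
  t6 'z' -> {1,2}, take 1 (2->1 ok)
  t7 'y' -> {4,5}, take 5 (1->5 ok)
  t8 'x' -> {0,3}, take 0 (5->0 ok)
  t9 'z' -> {1,2}, take 2 (0->2 ok)
  t10 'z' -> {1,2}, take 1 (2->1 ok)
  t11 'z' -> {1,2}, take 2 (1->2 ok)
  t12 'y' -> {4,5}, take 5 (2->5 ok)
  t13 'y' -> {4,5}, take 4 (5->4 ok)
  t14 'y' -> {4,5}, take 5 (4->5 ok)
  t15 'z' -> {1,2}, take 1 (5->1 ok)
  t16 'z' -> {1,2}, take 2 (1->2 ok)
  t17 'y' -> {4,5}, take 5 (2->5 ok)
  t18 'x' -> {0,3}, take 0 (5->0 ok)
  t19 'z' -> {1,2}, take 1 (0->1 ok)
  t20 'y' -> {4,5}, take 5 (1->5 ok)
  t21 'y' -> {4,5}, take 4 (5->4 ok)
  t22 'x' -> {0,3}, take 0 (4->0 ok)
  t23 'z' -> {1,2}, take 2 (0->2 ok)
  t24 'y' -> {4,5}, take 4 (2->4 ok)
  t25 'y' -> {4,5}, take 4 (4->4 ok)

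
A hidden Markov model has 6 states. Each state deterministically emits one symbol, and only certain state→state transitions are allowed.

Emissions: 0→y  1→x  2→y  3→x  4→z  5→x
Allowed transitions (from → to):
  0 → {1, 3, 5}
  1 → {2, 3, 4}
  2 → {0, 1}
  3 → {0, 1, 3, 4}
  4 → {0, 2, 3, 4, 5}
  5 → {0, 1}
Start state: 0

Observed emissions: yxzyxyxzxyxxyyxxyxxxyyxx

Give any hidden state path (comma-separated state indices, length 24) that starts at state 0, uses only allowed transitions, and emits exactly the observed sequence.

0,3,4,0,1,2,1,4,5,0,5,1,2,0,3,1,2,1,3,1,2,0,5,1

  t0 'y' -> {0,2}, take 0 (start)
  t1 'x' -> {1,3,5}, take 3 (0->3 ok)
  t2 'z' -> {4}, take 4 (3->4 ok)
  t3 'y' -> {0,2}, take 0 (4->0 ok)
  t4 'x' -> {1,3,5}, take 1 (0->1 ok)
  t5 'y' -> {0,2}, take 2 (1->2 ok)
  t6 'x' -> {1,3,5}, take 1 (2->1 ok)
  t7 'z' -> {4}, take 4 (1->4 ok)
  t8 'x' -> {1,3,5}, take 5 (4->5 ok)
  t9 'y' -> {0,2}, take 0 (5->0 ok)
  t10 'x' -> {1,3,5}, take 5 (0->5 ok)
  t11 'x' -> {1,3,5}, take 1 (5->1 ok)
  t12 'y' -> {0,2}, take 2 (1->2 ok)
  t13 'y' -> {0,2}, take 0 (2->0 ok)
  t14 'x' -> {1,3,5}, take 3 (0->3 ok)
  t15 'x' -> {1,3,5}, take 1 (3->1 ok)
  t16 'y' -> {0,2}, take 2 (1->2 ok)
  t17 'x' -> {1,3,5}, take 1 (2->1 ok)
  t18 'x' -> {1,3,5}, take 3 (1->3 ok)
  t19 'x' -> {1,3,5}, take 1 (3->1 ok)
  t20 'y' -> {0,2}, take 2 (1->2 ok)
  t21 'y' -> {0,2}, take 0 (2->0 ok)
  t22 'x' -> {1,3,5}, take 5 (0->5 ok)
  t23 'x' -> {1,3,5}, take 1 (5->1 ok)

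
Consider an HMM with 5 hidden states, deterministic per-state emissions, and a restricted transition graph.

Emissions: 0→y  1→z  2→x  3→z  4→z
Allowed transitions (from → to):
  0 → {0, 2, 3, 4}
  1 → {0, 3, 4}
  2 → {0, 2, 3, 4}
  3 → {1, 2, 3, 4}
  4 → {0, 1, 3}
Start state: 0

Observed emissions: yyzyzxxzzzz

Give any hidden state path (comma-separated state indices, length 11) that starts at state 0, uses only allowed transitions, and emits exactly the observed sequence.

0,0,4,0,3,2,2,4,1,3,3

  [0] y  {0}  => 0  start
  [1] y  {0}  => 0  0->0 ok
  [2] z  {1,3,4}  => 4  0->4 ok
  [3] y  {0}  => 0  4->0 ok
  [4] z  {1,3,4}  => 3  0->3 ok
  [5] x  {2}  => 2  3->2 ok
  [6] x  {2}  => 2  2->2 ok
  [7] z  {1,3,4}  => 4  2->4 ok
  [8] z  {1,3,4}  => 1  4->1 ok
  [9] z  {1,3,4}  => 3  1->3 ok
  [10] z  {1,3,4}  => 3  3->3 ok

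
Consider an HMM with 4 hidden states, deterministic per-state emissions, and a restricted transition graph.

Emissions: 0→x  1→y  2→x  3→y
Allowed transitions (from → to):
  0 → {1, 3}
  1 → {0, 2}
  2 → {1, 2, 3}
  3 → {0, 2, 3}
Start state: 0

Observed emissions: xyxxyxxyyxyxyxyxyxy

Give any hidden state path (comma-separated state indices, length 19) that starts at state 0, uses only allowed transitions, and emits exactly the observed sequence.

0,3,2,2,1,2,2,3,3,0,1,0,1,0,3,0,3,2,3

  pos 0: x in {0,2}, choose 0; start
  pos 1: y in {1,3}, choose 3; 0->3 ok
  pos 2: x in {0,2}, choose 2; 3->2 ok
  pos 3: x in {0,2}, choose 2; 2->2 ok
  pos 4: y in {1,3}, choose 1; 2->1 ok
  pos 5: x in {0,2}, choose 2; 1->2 ok
  pos 6: x in {0,2}, choose 2; 2->2 ok
  pos 7: y in {1,3}, choose 3; 2->3 ok
  pos 8: y in {1,3}, choose 3; 3->3 ok
  pos 9: x in {0,2}, choose 0; 3->0 ok
  pos 10: y in {1,3}, choose 1; 0->1 ok
  pos 11: x in {0,2}, choose 0; 1->0 ok
  pos 12: y in {1,3}, choose 1; 0->1 ok
  pos 13: x in {0,2}, choose 0; 1->0 ok
  pos 14: y in {1,3}, choose 3; 0->3 ok
  pos 15: x in {0,2}, choose 0; 3->0 ok
  pos 16: y in {1,3}, choose 3; 0->3 ok
  pos 17: x in {0,2}, choose 2; 3->2 ok
  pos 18: y in {1,3}, choose 3; 2->3 ok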